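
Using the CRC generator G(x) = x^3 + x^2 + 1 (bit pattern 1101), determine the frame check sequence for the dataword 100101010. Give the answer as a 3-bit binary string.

100

Append 3 zeros: 100101010000. Divide by 1101 (XOR where the leading bit is 1):
  pos 0: 1001 XOR 1101 = 0100
  pos 1: 1000 XOR 1101 = 0101
  pos 2: 1011 XOR 1101 = 0110
  pos 3: 1100 XOR 1101 = 0001
  pos 6: 1100 XOR 1101 = 0001
Remainder (last 3 bits) = 100. This is the CRC / FCS.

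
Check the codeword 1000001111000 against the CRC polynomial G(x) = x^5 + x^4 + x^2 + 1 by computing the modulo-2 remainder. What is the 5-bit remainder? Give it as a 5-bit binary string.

01110

Modulo-2 division of 1000001111000 by 110101:
  pos 0: 100000 XOR 110101 = 010101
  pos 1: 101011 XOR 110101 = 011110
  pos 2: 111101 XOR 110101 = 001000
  pos 4: 100011 XOR 110101 = 010110
  pos 5: 101100 XOR 110101 = 011001
  pos 6: 110010 XOR 110101 = 000111
Remainder = 01110 (nonzero — an error is detected).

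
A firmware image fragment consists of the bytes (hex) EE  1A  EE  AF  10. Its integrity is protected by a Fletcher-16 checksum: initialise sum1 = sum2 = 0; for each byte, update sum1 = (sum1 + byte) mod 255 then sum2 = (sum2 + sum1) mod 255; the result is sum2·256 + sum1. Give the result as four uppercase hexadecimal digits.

4FB7

Running sums (mod 255):
  after byte 0 (EE): sum1=238, sum2=238
  after byte 1 (1A): sum1=9, sum2=247
  after byte 2 (EE): sum1=247, sum2=239
  after byte 3 (AF): sum1=167, sum2=151
  after byte 4 (10): sum1=183, sum2=79
Checksum = sum2·256 + sum1 = 79·256 + 183 = 20407 = 0x4FB7.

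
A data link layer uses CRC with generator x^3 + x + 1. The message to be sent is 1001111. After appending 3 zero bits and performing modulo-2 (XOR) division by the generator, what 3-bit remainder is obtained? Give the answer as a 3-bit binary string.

Append 3 zeros: 1001111000. Divide by 1011 (XOR where the leading bit is 1):
  pos 0: 1001 XOR 1011 = 0010
  pos 2: 1011 XOR 1011 = 0000
  pos 6: 1000 XOR 1011 = 0011
Remainder (last 3 bits) = 011. This is the CRC / FCS.

011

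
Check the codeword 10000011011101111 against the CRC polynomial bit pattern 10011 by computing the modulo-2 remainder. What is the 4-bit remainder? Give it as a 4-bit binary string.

0001

Modulo-2 division of 10000011011101111 by 10011:
  pos 0: 10000 XOR 10011 = 00011
  pos 3: 11011 XOR 10011 = 01000
  pos 4: 10000 XOR 10011 = 00011
  pos 7: 11111 XOR 10011 = 01100
  pos 8: 11000 XOR 10011 = 01011
  pos 9: 10111 XOR 10011 = 00100
  pos 11: 10011 XOR 10011 = 00000
Remainder = 0001 (nonzero — an error is detected).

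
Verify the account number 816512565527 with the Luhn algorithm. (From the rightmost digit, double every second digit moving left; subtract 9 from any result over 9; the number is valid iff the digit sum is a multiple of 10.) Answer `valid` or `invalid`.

invalid

From the right, keep odd positions and double even positions (subtract 9 from any doubled value over 9):
  doubled (positions 2,4,...): 4 1 1 2 3 7 → sum 18
  kept (positions 1,3,...): 7 5 6 2 5 1 → sum 26
Total = 44.
44 mod 10 = 4, so the number is invalid.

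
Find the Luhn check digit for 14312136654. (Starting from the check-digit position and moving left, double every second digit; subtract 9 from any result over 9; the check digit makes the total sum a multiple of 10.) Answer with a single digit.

Partial digits right→left: 4 5 6 6 3 1 2 1 3 4 1
Double every second digit counting from the check-digit position (so the 1st, 3rd, 5th, ... of the partial from the right).
  doubled (with −9 where >9): 8 3 6 4 6 2 → sum 29
  kept as-is: 5 6 1 1 4 → sum 17
Total = 29 + 17 = 46.
Check digit = (10 − (46 mod 10)) mod 10 = 4.

4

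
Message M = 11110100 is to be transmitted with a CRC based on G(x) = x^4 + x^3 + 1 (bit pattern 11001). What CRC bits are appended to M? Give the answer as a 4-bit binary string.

0011

Append 4 zeros: 111101000000. Divide by 11001 (XOR where the leading bit is 1):
  pos 0: 11110 XOR 11001 = 00111
  pos 2: 11110 XOR 11001 = 00111
  pos 4: 11100 XOR 11001 = 00101
  pos 6: 10100 XOR 11001 = 01101
  pos 7: 11010 XOR 11001 = 00011
Remainder (last 4 bits) = 0011. This is the CRC / FCS.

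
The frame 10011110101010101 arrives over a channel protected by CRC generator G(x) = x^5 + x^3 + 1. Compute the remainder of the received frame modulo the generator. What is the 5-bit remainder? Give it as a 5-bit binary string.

Modulo-2 division of 10011110101010101 by 101001:
  pos 0: 100111 XOR 101001 = 001110
  pos 2: 111010 XOR 101001 = 010011
  pos 3: 100111 XOR 101001 = 001110
  pos 5: 111001 XOR 101001 = 010000
  pos 6: 100000 XOR 101001 = 001001
  pos 8: 100110 XOR 101001 = 001111
  pos 10: 111110 XOR 101001 = 010111
  pos 11: 101111 XOR 101001 = 000110
Remainder = 00110 (nonzero — an error is detected).

00110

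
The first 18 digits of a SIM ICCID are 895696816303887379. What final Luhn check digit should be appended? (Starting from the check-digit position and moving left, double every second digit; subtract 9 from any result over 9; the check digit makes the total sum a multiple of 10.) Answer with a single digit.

Partial digits right→left: 9 7 3 7 8 8 3 0 3 6 1 8 6 9 6 5 9 8
Double every second digit counting from the check-digit position (so the 1st, 3rd, 5th, ... of the partial from the right).
  doubled (with −9 where >9): 9 6 7 6 6 2 3 3 9 → sum 51
  kept as-is: 7 7 8 0 6 8 9 5 8 → sum 58
Total = 51 + 58 = 109.
Check digit = (10 − (109 mod 10)) mod 10 = 1.

1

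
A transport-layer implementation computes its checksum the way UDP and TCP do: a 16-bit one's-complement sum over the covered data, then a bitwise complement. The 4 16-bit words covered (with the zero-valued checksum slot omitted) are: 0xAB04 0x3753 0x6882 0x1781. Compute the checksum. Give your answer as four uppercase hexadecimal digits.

9DA4

One's-complement addition (fold any carry out of bit 15 back into bit 0):
  0xAB04 + 0x3753 = 0x0E257
  0xE257 + 0x6882 = 0x14AD9 → wrap carry → 0x4ADA
  0x4ADA + 0x1781 = 0x0625B
One's-complement sum = 0x625B.
Checksum = ~0x625B & 0xFFFF = 0x9DA4.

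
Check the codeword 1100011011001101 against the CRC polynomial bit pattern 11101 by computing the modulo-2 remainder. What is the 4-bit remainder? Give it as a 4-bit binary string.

Modulo-2 division of 1100011011001101 by 11101:
  pos 0: 11000 XOR 11101 = 00101
  pos 2: 10111 XOR 11101 = 01010
  pos 3: 10100 XOR 11101 = 01001
  pos 4: 10011 XOR 11101 = 01110
  pos 5: 11101 XOR 11101 = 00000
Remainder = 1101 (nonzero — an error is detected).

1101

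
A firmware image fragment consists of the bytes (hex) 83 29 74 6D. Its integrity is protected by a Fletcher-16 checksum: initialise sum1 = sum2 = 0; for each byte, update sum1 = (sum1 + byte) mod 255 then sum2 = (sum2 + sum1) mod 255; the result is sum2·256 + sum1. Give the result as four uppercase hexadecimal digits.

Running sums (mod 255):
  after byte 0 (83): sum1=131, sum2=131
  after byte 1 (29): sum1=172, sum2=48
  after byte 2 (74): sum1=33, sum2=81
  after byte 3 (6D): sum1=142, sum2=223
Checksum = sum2·256 + sum1 = 223·256 + 142 = 57230 = 0xDF8E.

DF8E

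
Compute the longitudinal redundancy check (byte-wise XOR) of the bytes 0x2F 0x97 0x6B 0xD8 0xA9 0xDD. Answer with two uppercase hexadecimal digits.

XOR the bytes together:
  start with 0x2F
  0x2F ⊕ 0x97 = 0xB8
  0xB8 ⊕ 0x6B = 0xD3
  0xD3 ⊕ 0xD8 = 0x0B
  0x0B ⊕ 0xA9 = 0xA2
  0xA2 ⊕ 0xDD = 0x7F

7F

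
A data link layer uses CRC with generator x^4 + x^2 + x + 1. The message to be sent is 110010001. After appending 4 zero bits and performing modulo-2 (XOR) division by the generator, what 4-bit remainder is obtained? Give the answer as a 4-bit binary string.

1100

Append 4 zeros: 1100100010000. Divide by 10111 (XOR where the leading bit is 1):
  pos 0: 11001 XOR 10111 = 01110
  pos 1: 11100 XOR 10111 = 01011
  pos 2: 10110 XOR 10111 = 00001
  pos 6: 10100 XOR 10111 = 00011
Remainder (last 4 bits) = 1100. This is the CRC / FCS.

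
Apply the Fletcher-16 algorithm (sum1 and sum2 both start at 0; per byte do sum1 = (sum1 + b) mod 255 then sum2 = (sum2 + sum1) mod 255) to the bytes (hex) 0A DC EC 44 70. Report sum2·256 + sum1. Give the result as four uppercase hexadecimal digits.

Running sums (mod 255):
  after byte 0 (0A): sum1=10, sum2=10
  after byte 1 (DC): sum1=230, sum2=240
  after byte 2 (EC): sum1=211, sum2=196
  after byte 3 (44): sum1=24, sum2=220
  after byte 4 (70): sum1=136, sum2=101
Checksum = sum2·256 + sum1 = 101·256 + 136 = 25992 = 0x6588.

6588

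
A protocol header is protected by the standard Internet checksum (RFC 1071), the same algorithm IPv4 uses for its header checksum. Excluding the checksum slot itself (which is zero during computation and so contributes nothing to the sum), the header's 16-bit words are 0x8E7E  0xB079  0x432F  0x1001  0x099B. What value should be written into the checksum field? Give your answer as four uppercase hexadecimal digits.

643C

One's-complement addition (fold any carry out of bit 15 back into bit 0):
  0x8E7E + 0xB079 = 0x13EF7 → wrap carry → 0x3EF8
  0x3EF8 + 0x432F = 0x08227
  0x8227 + 0x1001 = 0x09228
  0x9228 + 0x099B = 0x09BC3
One's-complement sum = 0x9BC3.
Checksum = ~0x9BC3 & 0xFFFF = 0x643C.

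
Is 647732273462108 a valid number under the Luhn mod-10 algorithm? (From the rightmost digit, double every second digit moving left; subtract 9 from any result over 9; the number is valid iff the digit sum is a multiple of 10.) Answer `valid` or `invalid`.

valid

From the right, keep odd positions and double even positions (subtract 9 from any doubled value over 9):
  doubled (positions 2,4,...): 0 4 8 5 4 5 8 → sum 34
  kept (positions 1,3,...): 8 1 6 3 2 3 7 6 → sum 36
Total = 70.
70 mod 10 = 0, so the number is valid.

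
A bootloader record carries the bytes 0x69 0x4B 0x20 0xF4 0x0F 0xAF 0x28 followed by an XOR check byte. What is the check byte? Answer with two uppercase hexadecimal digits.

7E

XOR the bytes together:
  start with 0x69
  0x69 ⊕ 0x4B = 0x22
  0x22 ⊕ 0x20 = 0x02
  0x02 ⊕ 0xF4 = 0xF6
  0xF6 ⊕ 0x0F = 0xF9
  0xF9 ⊕ 0xAF = 0x56
  0x56 ⊕ 0x28 = 0x7E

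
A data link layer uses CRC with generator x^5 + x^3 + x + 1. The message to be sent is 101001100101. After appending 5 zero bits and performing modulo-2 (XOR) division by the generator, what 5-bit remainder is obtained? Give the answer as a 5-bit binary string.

00101

Append 5 zeros: 10100110010100000. Divide by 101011 (XOR where the leading bit is 1):
  pos 0: 101001 XOR 101011 = 000010
  pos 4: 101001 XOR 101011 = 000010
  pos 8: 100100 XOR 101011 = 001111
  pos 10: 111100 XOR 101011 = 010111
  pos 11: 101110 XOR 101011 = 000101
Remainder (last 5 bits) = 00101. This is the CRC / FCS.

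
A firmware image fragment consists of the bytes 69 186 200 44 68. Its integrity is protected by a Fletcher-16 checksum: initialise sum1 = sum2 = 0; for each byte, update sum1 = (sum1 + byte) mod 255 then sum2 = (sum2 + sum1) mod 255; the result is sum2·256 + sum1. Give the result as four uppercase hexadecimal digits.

3C39

Running sums (mod 255):
  after byte 0 (69): sum1=69, sum2=69
  after byte 1 (186): sum1=0, sum2=69
  after byte 2 (200): sum1=200, sum2=14
  after byte 3 (44): sum1=244, sum2=3
  after byte 4 (68): sum1=57, sum2=60
Checksum = sum2·256 + sum1 = 60·256 + 57 = 15417 = 0x3C39.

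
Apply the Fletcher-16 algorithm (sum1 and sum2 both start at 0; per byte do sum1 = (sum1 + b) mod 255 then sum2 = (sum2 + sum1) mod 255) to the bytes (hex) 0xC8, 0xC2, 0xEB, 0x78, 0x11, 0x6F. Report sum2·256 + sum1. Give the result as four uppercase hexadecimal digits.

Running sums (mod 255):
  after byte 0 (0xC8): sum1=200, sum2=200
  after byte 1 (0xC2): sum1=139, sum2=84
  after byte 2 (0xEB): sum1=119, sum2=203
  after byte 3 (0x78): sum1=239, sum2=187
  after byte 4 (0x11): sum1=1, sum2=188
  after byte 5 (0x6F): sum1=112, sum2=45
Checksum = sum2·256 + sum1 = 45·256 + 112 = 11632 = 0x2D70.

2D70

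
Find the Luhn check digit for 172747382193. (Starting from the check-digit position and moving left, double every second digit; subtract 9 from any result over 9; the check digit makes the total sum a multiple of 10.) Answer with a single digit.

Partial digits right→left: 3 9 1 2 8 3 7 4 7 2 7 1
Double every second digit counting from the check-digit position (so the 1st, 3rd, 5th, ... of the partial from the right).
  doubled (with −9 where >9): 6 2 7 5 5 5 → sum 30
  kept as-is: 9 2 3 4 2 1 → sum 21
Total = 30 + 21 = 51.
Check digit = (10 − (51 mod 10)) mod 10 = 9.

9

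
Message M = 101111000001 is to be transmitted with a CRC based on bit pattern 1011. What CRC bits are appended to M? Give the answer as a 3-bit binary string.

Append 3 zeros: 101111000001000. Divide by 1011 (XOR where the leading bit is 1):
  pos 0: 1011 XOR 1011 = 0000
  pos 4: 1100 XOR 1011 = 0111
  pos 5: 1110 XOR 1011 = 0101
  pos 6: 1010 XOR 1011 = 0001
  pos 9: 1010 XOR 1011 = 0001
Remainder (last 3 bits) = 100. This is the CRC / FCS.

100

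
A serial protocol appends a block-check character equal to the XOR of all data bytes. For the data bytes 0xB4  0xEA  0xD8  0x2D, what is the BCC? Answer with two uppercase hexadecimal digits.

XOR the bytes together:
  start with 0xB4
  0xB4 ⊕ 0xEA = 0x5E
  0x5E ⊕ 0xD8 = 0x86
  0x86 ⊕ 0x2D = 0xAB

AB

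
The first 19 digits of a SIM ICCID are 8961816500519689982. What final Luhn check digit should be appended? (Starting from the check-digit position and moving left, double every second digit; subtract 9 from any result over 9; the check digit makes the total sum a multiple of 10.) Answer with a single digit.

Partial digits right→left: 2 8 9 9 8 6 9 1 5 0 0 5 6 1 8 1 6 9 8
Double every second digit counting from the check-digit position (so the 1st, 3rd, 5th, ... of the partial from the right).
  doubled (with −9 where >9): 4 9 7 9 1 0 3 7 3 7 → sum 50
  kept as-is: 8 9 6 1 0 5 1 1 9 → sum 40
Total = 50 + 40 = 90.
Check digit = (10 − (90 mod 10)) mod 10 = 0.

0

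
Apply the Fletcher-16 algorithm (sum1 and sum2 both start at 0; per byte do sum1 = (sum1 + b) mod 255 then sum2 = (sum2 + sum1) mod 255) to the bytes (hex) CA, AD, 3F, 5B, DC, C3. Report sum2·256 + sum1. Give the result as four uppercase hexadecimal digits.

B1B3

Running sums (mod 255):
  after byte 0 (CA): sum1=202, sum2=202
  after byte 1 (AD): sum1=120, sum2=67
  after byte 2 (3F): sum1=183, sum2=250
  after byte 3 (5B): sum1=19, sum2=14
  after byte 4 (DC): sum1=239, sum2=253
  after byte 5 (C3): sum1=179, sum2=177
Checksum = sum2·256 + sum1 = 177·256 + 179 = 45491 = 0xB1B3.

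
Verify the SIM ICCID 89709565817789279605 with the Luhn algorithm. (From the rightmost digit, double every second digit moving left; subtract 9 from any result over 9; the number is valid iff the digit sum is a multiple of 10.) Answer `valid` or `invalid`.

From the right, keep odd positions and double even positions (subtract 9 from any doubled value over 9):
  doubled (positions 2,4,...): 0 9 4 7 5 7 3 9 5 7 → sum 56
  kept (positions 1,3,...): 5 6 7 9 7 1 5 5 0 9 → sum 54
Total = 110.
110 mod 10 = 0, so the number is valid.

valid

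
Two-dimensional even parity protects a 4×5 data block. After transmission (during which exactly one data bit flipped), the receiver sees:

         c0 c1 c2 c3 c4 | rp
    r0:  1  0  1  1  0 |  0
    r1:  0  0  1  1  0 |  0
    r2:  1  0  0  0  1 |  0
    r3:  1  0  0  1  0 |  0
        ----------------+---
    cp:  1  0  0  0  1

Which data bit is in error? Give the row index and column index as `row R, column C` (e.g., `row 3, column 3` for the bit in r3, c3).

row 0, column 3

Recompute each row's even parity and compare to rp:
  r0: data parity 1, sent rp 0 → mismatch
  r1: data parity 0, sent rp 0 → ok
  r2: data parity 0, sent rp 0 → ok
  r3: data parity 0, sent rp 0 → ok
Recompute each column's even parity and compare to cp:
  c0: data parity 1, sent cp 1 → ok
  c1: data parity 0, sent cp 0 → ok
  c2: data parity 0, sent cp 0 → ok
  c3: data parity 1, sent cp 0 → mismatch
  c4: data parity 1, sent cp 1 → ok
Exactly one row (r0) and one column (c3) fail → the flipped bit is at their intersection.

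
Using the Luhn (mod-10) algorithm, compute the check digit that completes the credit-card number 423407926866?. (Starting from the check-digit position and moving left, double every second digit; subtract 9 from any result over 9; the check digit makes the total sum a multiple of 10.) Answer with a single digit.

Partial digits right→left: 6 6 8 6 2 9 7 0 4 3 2 4
Double every second digit counting from the check-digit position (so the 1st, 3rd, 5th, ... of the partial from the right).
  doubled (with −9 where >9): 3 7 4 5 8 4 → sum 31
  kept as-is: 6 6 9 0 3 4 → sum 28
Total = 31 + 28 = 59.
Check digit = (10 − (59 mod 10)) mod 10 = 1.

1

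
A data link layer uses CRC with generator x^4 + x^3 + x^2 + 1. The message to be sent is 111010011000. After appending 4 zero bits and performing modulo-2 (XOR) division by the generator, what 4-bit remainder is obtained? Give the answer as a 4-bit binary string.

Append 4 zeros: 1110100110000000. Divide by 11101 (XOR where the leading bit is 1):
  pos 0: 11101 XOR 11101 = 00000
  pos 7: 11000 XOR 11101 = 00101
  pos 9: 10100 XOR 11101 = 01001
  pos 10: 10010 XOR 11101 = 01111
  pos 11: 11110 XOR 11101 = 00011
Remainder (last 4 bits) = 0011. This is the CRC / FCS.

0011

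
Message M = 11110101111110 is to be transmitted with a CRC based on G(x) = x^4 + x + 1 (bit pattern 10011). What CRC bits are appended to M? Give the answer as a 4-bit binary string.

1000

Append 4 zeros: 111101011111100000. Divide by 10011 (XOR where the leading bit is 1):
  pos 0: 11110 XOR 10011 = 01101
  pos 1: 11011 XOR 10011 = 01000
  pos 2: 10000 XOR 10011 = 00011
  pos 5: 11111 XOR 10011 = 01100
  pos 6: 11001 XOR 10011 = 01010
  pos 7: 10101 XOR 10011 = 00110
  pos 9: 11010 XOR 10011 = 01001
  pos 10: 10010 XOR 10011 = 00001
Remainder (last 4 bits) = 1000. This is the CRC / FCS.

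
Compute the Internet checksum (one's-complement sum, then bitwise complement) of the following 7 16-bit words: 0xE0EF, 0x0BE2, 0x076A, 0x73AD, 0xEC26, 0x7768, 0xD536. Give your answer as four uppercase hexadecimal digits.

One's-complement addition (fold any carry out of bit 15 back into bit 0):
  0xE0EF + 0x0BE2 = 0x0ECD1
  0xECD1 + 0x076A = 0x0F43B
  0xF43B + 0x73AD = 0x167E8 → wrap carry → 0x67E9
  0x67E9 + 0xEC26 = 0x1540F → wrap carry → 0x5410
  0x5410 + 0x7768 = 0x0CB78
  0xCB78 + 0xD536 = 0x1A0AE → wrap carry → 0xA0AF
One's-complement sum = 0xA0AF.
Checksum = ~0xA0AF & 0xFFFF = 0x5F50.

5F50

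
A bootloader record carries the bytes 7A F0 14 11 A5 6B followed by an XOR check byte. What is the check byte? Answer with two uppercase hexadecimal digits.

XOR the bytes together:
  start with 0x7A
  0x7A ⊕ 0xF0 = 0x8A
  0x8A ⊕ 0x14 = 0x9E
  0x9E ⊕ 0x11 = 0x8F
  0x8F ⊕ 0xA5 = 0x2A
  0x2A ⊕ 0x6B = 0x41

41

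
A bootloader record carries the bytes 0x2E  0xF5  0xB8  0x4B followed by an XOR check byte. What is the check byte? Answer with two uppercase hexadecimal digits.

28

XOR the bytes together:
  start with 0x2E
  0x2E ⊕ 0xF5 = 0xDB
  0xDB ⊕ 0xB8 = 0x63
  0x63 ⊕ 0x4B = 0x28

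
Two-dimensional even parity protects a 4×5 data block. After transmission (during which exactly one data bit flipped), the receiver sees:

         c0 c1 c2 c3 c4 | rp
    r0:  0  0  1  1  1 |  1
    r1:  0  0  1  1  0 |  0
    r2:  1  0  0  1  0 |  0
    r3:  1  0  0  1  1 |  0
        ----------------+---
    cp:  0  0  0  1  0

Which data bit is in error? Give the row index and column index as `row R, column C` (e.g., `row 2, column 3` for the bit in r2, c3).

Recompute each row's even parity and compare to rp:
  r0: data parity 1, sent rp 1 → ok
  r1: data parity 0, sent rp 0 → ok
  r2: data parity 0, sent rp 0 → ok
  r3: data parity 1, sent rp 0 → mismatch
Recompute each column's even parity and compare to cp:
  c0: data parity 0, sent cp 0 → ok
  c1: data parity 0, sent cp 0 → ok
  c2: data parity 0, sent cp 0 → ok
  c3: data parity 0, sent cp 1 → mismatch
  c4: data parity 0, sent cp 0 → ok
Exactly one row (r3) and one column (c3) fail → the flipped bit is at their intersection.

row 3, column 3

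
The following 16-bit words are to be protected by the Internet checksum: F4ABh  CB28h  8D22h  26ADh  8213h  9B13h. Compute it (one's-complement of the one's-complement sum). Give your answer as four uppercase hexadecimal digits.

6F34

One's-complement addition (fold any carry out of bit 15 back into bit 0):
  0xF4AB + 0xCB28 = 0x1BFD3 → wrap carry → 0xBFD4
  0xBFD4 + 0x8D22 = 0x14CF6 → wrap carry → 0x4CF7
  0x4CF7 + 0x26AD = 0x073A4
  0x73A4 + 0x8213 = 0x0F5B7
  0xF5B7 + 0x9B13 = 0x190CA → wrap carry → 0x90CB
One's-complement sum = 0x90CB.
Checksum = ~0x90CB & 0xFFFF = 0x6F34.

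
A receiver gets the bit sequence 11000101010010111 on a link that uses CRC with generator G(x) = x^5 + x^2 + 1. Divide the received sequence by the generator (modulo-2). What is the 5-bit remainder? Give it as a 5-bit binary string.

11010

Modulo-2 division of 11000101010010111 by 100101:
  pos 0: 110001 XOR 100101 = 010100
  pos 1: 101000 XOR 100101 = 001101
  pos 3: 110110 XOR 100101 = 010011
  pos 4: 100111 XOR 100101 = 000010
  pos 8: 100010 XOR 100101 = 000111
  pos 11: 111111 XOR 100101 = 011010
Remainder = 11010 (nonzero — an error is detected).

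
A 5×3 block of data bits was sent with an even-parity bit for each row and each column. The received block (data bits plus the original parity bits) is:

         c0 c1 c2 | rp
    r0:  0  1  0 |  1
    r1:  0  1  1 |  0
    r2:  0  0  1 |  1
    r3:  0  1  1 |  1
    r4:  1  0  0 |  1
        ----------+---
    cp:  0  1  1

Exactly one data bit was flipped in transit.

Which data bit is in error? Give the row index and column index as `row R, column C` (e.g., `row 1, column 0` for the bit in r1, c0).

row 3, column 0

Recompute each row's even parity and compare to rp:
  r0: data parity 1, sent rp 1 → ok
  r1: data parity 0, sent rp 0 → ok
  r2: data parity 1, sent rp 1 → ok
  r3: data parity 0, sent rp 1 → mismatch
  r4: data parity 1, sent rp 1 → ok
Recompute each column's even parity and compare to cp:
  c0: data parity 1, sent cp 0 → mismatch
  c1: data parity 1, sent cp 1 → ok
  c2: data parity 1, sent cp 1 → ok
Exactly one row (r3) and one column (c0) fail → the flipped bit is at their intersection.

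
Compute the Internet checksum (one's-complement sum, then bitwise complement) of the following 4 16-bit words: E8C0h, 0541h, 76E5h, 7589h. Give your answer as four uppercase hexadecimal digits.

258F

One's-complement addition (fold any carry out of bit 15 back into bit 0):
  0xE8C0 + 0x0541 = 0x0EE01
  0xEE01 + 0x76E5 = 0x164E6 → wrap carry → 0x64E7
  0x64E7 + 0x7589 = 0x0DA70
One's-complement sum = 0xDA70.
Checksum = ~0xDA70 & 0xFFFF = 0x258F.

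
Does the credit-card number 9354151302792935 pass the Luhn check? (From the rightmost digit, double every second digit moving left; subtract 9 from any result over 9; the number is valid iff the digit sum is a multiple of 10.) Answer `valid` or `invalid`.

From the right, keep odd positions and double even positions (subtract 9 from any doubled value over 9):
  doubled (positions 2,4,...): 6 4 5 0 2 2 1 9 → sum 29
  kept (positions 1,3,...): 5 9 9 2 3 5 4 3 → sum 40
Total = 69.
69 mod 10 = 9, so the number is invalid.

invalid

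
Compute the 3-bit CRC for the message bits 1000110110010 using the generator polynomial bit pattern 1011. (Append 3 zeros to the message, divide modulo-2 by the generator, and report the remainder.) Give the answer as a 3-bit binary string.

Append 3 zeros: 1000110110010000. Divide by 1011 (XOR where the leading bit is 1):
  pos 0: 1000 XOR 1011 = 0011
  pos 2: 1111 XOR 1011 = 0100
  pos 3: 1000 XOR 1011 = 0011
  pos 5: 1111 XOR 1011 = 0100
  pos 6: 1000 XOR 1011 = 0011
  pos 8: 1101 XOR 1011 = 0110
  pos 9: 1100 XOR 1011 = 0111
  pos 10: 1110 XOR 1011 = 0101
  pos 11: 1010 XOR 1011 = 0001
Remainder (last 3 bits) = 010. This is the CRC / FCS.

010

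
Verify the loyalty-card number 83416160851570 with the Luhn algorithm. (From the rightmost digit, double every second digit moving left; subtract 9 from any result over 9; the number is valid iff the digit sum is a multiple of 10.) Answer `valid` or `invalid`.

valid

From the right, keep odd positions and double even positions (subtract 9 from any doubled value over 9):
  doubled (positions 2,4,...): 5 2 7 3 3 8 7 → sum 35
  kept (positions 1,3,...): 0 5 5 0 1 1 3 → sum 15
Total = 50.
50 mod 10 = 0, so the number is valid.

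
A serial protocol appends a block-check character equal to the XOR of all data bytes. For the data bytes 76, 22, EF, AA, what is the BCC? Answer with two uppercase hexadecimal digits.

XOR the bytes together:
  start with 0x76
  0x76 ⊕ 0x22 = 0x54
  0x54 ⊕ 0xEF = 0xBB
  0xBB ⊕ 0xAA = 0x11

11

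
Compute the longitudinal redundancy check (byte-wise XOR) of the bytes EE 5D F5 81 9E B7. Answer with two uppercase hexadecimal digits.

EE

XOR the bytes together:
  start with 0xEE
  0xEE ⊕ 0x5D = 0xB3
  0xB3 ⊕ 0xF5 = 0x46
  0x46 ⊕ 0x81 = 0xC7
  0xC7 ⊕ 0x9E = 0x59
  0x59 ⊕ 0xB7 = 0xEE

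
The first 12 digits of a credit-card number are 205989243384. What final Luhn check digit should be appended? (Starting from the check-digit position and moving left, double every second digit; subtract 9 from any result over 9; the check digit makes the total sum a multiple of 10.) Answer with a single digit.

Partial digits right→left: 4 8 3 3 4 2 9 8 9 5 0 2
Double every second digit counting from the check-digit position (so the 1st, 3rd, 5th, ... of the partial from the right).
  doubled (with −9 where >9): 8 6 8 9 9 0 → sum 40
  kept as-is: 8 3 2 8 5 2 → sum 28
Total = 40 + 28 = 68.
Check digit = (10 − (68 mod 10)) mod 10 = 2.

2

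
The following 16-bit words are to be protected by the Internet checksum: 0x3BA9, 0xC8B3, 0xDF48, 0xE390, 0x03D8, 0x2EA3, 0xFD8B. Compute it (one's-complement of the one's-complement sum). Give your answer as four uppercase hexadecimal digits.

08C2

One's-complement addition (fold any carry out of bit 15 back into bit 0):
  0x3BA9 + 0xC8B3 = 0x1045C → wrap carry → 0x045D
  0x045D + 0xDF48 = 0x0E3A5
  0xE3A5 + 0xE390 = 0x1C735 → wrap carry → 0xC736
  0xC736 + 0x03D8 = 0x0CB0E
  0xCB0E + 0x2EA3 = 0x0F9B1
  0xF9B1 + 0xFD8B = 0x1F73C → wrap carry → 0xF73D
One's-complement sum = 0xF73D.
Checksum = ~0xF73D & 0xFFFF = 0x08C2.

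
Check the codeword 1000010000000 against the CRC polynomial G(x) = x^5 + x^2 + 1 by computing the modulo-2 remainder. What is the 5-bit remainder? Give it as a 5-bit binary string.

11010

Modulo-2 division of 1000010000000 by 100101:
  pos 0: 100001 XOR 100101 = 000100
  pos 3: 100000 XOR 100101 = 000101
  pos 6: 101000 XOR 100101 = 001101
Remainder = 11010 (nonzero — an error is detected).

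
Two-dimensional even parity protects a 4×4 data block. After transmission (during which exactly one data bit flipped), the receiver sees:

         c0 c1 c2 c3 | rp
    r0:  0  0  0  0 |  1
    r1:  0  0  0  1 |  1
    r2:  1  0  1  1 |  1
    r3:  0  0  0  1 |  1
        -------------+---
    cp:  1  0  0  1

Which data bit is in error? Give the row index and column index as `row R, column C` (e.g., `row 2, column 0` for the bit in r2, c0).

row 0, column 2

Recompute each row's even parity and compare to rp:
  r0: data parity 0, sent rp 1 → mismatch
  r1: data parity 1, sent rp 1 → ok
  r2: data parity 1, sent rp 1 → ok
  r3: data parity 1, sent rp 1 → ok
Recompute each column's even parity and compare to cp:
  c0: data parity 1, sent cp 1 → ok
  c1: data parity 0, sent cp 0 → ok
  c2: data parity 1, sent cp 0 → mismatch
  c3: data parity 1, sent cp 1 → ok
Exactly one row (r0) and one column (c2) fail → the flipped bit is at their intersection.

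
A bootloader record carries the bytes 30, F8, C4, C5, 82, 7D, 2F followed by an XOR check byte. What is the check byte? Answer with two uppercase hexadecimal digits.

19

XOR the bytes together:
  start with 0x30
  0x30 ⊕ 0xF8 = 0xC8
  0xC8 ⊕ 0xC4 = 0x0C
  0x0C ⊕ 0xC5 = 0xC9
  0xC9 ⊕ 0x82 = 0x4B
  0x4B ⊕ 0x7D = 0x36
  0x36 ⊕ 0x2F = 0x19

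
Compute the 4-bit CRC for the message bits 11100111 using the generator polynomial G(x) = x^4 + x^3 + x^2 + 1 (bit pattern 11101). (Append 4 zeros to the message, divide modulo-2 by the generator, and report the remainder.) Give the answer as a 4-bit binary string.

0101

Append 4 zeros: 111001110000. Divide by 11101 (XOR where the leading bit is 1):
  pos 0: 11100 XOR 11101 = 00001
  pos 4: 11110 XOR 11101 = 00011
  pos 7: 11000 XOR 11101 = 00101
Remainder (last 4 bits) = 0101. This is the CRC / FCS.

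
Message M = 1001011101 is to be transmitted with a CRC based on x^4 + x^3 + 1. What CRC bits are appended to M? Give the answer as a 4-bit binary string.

Append 4 zeros: 10010111010000. Divide by 11001 (XOR where the leading bit is 1):
  pos 0: 10010 XOR 11001 = 01011
  pos 1: 10111 XOR 11001 = 01110
  pos 2: 11101 XOR 11001 = 00100
  pos 4: 10010 XOR 11001 = 01011
  pos 5: 10111 XOR 11001 = 01110
  pos 6: 11100 XOR 11001 = 00101
  pos 8: 10100 XOR 11001 = 01101
  pos 9: 11010 XOR 11001 = 00011
Remainder (last 4 bits) = 0011. This is the CRC / FCS.

0011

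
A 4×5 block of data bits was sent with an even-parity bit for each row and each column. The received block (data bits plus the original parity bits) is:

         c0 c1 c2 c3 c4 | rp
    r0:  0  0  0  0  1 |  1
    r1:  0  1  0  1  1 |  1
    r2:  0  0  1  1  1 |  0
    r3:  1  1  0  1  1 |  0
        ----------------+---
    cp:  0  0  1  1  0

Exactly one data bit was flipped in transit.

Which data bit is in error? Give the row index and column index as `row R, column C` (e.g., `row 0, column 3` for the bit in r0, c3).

Recompute each row's even parity and compare to rp:
  r0: data parity 1, sent rp 1 → ok
  r1: data parity 1, sent rp 1 → ok
  r2: data parity 1, sent rp 0 → mismatch
  r3: data parity 0, sent rp 0 → ok
Recompute each column's even parity and compare to cp:
  c0: data parity 1, sent cp 0 → mismatch
  c1: data parity 0, sent cp 0 → ok
  c2: data parity 1, sent cp 1 → ok
  c3: data parity 1, sent cp 1 → ok
  c4: data parity 0, sent cp 0 → ok
Exactly one row (r2) and one column (c0) fail → the flipped bit is at their intersection.

row 2, column 0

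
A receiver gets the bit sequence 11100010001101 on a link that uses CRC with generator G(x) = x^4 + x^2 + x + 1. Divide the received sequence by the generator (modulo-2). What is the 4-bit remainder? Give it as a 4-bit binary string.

1110

Modulo-2 division of 11100010001101 by 10111:
  pos 0: 11100 XOR 10111 = 01011
  pos 1: 10110 XOR 10111 = 00001
  pos 5: 11000 XOR 10111 = 01111
  pos 6: 11111 XOR 10111 = 01000
  pos 7: 10001 XOR 10111 = 00110
  pos 9: 11001 XOR 10111 = 01110
Remainder = 1110 (nonzero — an error is detected).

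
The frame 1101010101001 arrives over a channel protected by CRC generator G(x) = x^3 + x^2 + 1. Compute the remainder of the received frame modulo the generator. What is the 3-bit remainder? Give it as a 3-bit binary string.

Modulo-2 division of 1101010101001 by 1101:
  pos 0: 1101 XOR 1101 = 0000
  pos 5: 1010 XOR 1101 = 0111
  pos 6: 1111 XOR 1101 = 0010
  pos 8: 1000 XOR 1101 = 0101
  pos 9: 1011 XOR 1101 = 0110
Remainder = 110 (nonzero — an error is detected).

110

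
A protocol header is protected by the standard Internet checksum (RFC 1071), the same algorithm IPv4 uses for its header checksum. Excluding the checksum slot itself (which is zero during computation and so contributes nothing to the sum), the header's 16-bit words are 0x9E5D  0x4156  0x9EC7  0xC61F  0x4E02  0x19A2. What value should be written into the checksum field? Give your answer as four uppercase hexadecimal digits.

One's-complement addition (fold any carry out of bit 15 back into bit 0):
  0x9E5D + 0x4156 = 0x0DFB3
  0xDFB3 + 0x9EC7 = 0x17E7A → wrap carry → 0x7E7B
  0x7E7B + 0xC61F = 0x1449A → wrap carry → 0x449B
  0x449B + 0x4E02 = 0x0929D
  0x929D + 0x19A2 = 0x0AC3F
One's-complement sum = 0xAC3F.
Checksum = ~0xAC3F & 0xFFFF = 0x53C0.

53C0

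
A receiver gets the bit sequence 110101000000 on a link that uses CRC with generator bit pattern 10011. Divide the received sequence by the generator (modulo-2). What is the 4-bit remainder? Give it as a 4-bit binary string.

Modulo-2 division of 110101000000 by 10011:
  pos 0: 11010 XOR 10011 = 01001
  pos 1: 10011 XOR 10011 = 00000
Remainder = 0000 (zero — the frame passes the CRC check).

0000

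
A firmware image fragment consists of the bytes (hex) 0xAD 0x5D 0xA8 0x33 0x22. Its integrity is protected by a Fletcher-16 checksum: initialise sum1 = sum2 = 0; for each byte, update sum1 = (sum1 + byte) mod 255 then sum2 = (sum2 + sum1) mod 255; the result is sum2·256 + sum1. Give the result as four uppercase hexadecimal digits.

Running sums (mod 255):
  after byte 0 (0xAD): sum1=173, sum2=173
  after byte 1 (0x5D): sum1=11, sum2=184
  after byte 2 (0xA8): sum1=179, sum2=108
  after byte 3 (0x33): sum1=230, sum2=83
  after byte 4 (0x22): sum1=9, sum2=92
Checksum = sum2·256 + sum1 = 92·256 + 9 = 23561 = 0x5C09.

5C09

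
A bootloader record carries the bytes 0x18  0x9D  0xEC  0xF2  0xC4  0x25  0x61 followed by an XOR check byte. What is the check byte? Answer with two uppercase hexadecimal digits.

1B

XOR the bytes together:
  start with 0x18
  0x18 ⊕ 0x9D = 0x85
  0x85 ⊕ 0xEC = 0x69
  0x69 ⊕ 0xF2 = 0x9B
  0x9B ⊕ 0xC4 = 0x5F
  0x5F ⊕ 0x25 = 0x7A
  0x7A ⊕ 0x61 = 0x1B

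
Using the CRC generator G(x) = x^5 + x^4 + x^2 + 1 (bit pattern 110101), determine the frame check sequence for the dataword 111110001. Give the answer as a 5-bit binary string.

10100

Append 5 zeros: 11111000100000. Divide by 110101 (XOR where the leading bit is 1):
  pos 0: 111110 XOR 110101 = 001011
  pos 2: 101100 XOR 110101 = 011001
  pos 3: 110011 XOR 110101 = 000110
  pos 6: 110000 XOR 110101 = 000101
Remainder (last 5 bits) = 10100. This is the CRC / FCS.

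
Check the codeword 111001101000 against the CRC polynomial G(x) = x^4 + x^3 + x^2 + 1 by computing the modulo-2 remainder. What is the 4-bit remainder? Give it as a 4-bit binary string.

0000

Modulo-2 division of 111001101000 by 11101:
  pos 0: 11100 XOR 11101 = 00001
  pos 4: 11101 XOR 11101 = 00000
Remainder = 0000 (zero — the frame passes the CRC check).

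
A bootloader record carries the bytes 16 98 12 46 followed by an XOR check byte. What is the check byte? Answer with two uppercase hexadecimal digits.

DA

XOR the bytes together:
  start with 0x16
  0x16 ⊕ 0x98 = 0x8E
  0x8E ⊕ 0x12 = 0x9C
  0x9C ⊕ 0x46 = 0xDA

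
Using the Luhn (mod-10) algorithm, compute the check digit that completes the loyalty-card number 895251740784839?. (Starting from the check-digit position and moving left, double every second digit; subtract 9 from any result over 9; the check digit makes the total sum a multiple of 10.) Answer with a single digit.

3

Partial digits right→left: 9 3 8 4 8 7 0 4 7 1 5 2 5 9 8
Double every second digit counting from the check-digit position (so the 1st, 3rd, 5th, ... of the partial from the right).
  doubled (with −9 where >9): 9 7 7 0 5 1 1 7 → sum 37
  kept as-is: 3 4 7 4 1 2 9 → sum 30
Total = 37 + 30 = 67.
Check digit = (10 − (67 mod 10)) mod 10 = 3.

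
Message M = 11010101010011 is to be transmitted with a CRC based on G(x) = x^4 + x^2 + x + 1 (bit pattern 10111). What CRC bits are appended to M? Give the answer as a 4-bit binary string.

Append 4 zeros: 110101010100110000. Divide by 10111 (XOR where the leading bit is 1):
  pos 0: 11010 XOR 10111 = 01101
  pos 1: 11011 XOR 10111 = 01100
  pos 2: 11000 XOR 10111 = 01111
  pos 3: 11111 XOR 10111 = 01000
  pos 4: 10000 XOR 10111 = 00111
  pos 6: 11110 XOR 10111 = 01001
  pos 7: 10010 XOR 10111 = 00101
  pos 9: 10111 XOR 10111 = 00000
Remainder (last 4 bits) = 0000. This is the CRC / FCS.

0000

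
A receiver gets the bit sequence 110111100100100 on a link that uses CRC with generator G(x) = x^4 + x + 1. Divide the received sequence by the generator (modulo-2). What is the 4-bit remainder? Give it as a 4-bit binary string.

Modulo-2 division of 110111100100100 by 10011:
  pos 0: 11011 XOR 10011 = 01000
  pos 1: 10001 XOR 10011 = 00010
  pos 4: 10100 XOR 10011 = 00111
  pos 6: 11110 XOR 10011 = 01101
  pos 7: 11010 XOR 10011 = 01001
  pos 8: 10011 XOR 10011 = 00000
Remainder = 0000 (zero — the frame passes the CRC check).

0000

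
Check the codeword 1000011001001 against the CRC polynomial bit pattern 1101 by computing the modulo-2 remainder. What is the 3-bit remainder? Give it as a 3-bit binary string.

Modulo-2 division of 1000011001001 by 1101:
  pos 0: 1000 XOR 1101 = 0101
  pos 1: 1010 XOR 1101 = 0111
  pos 2: 1111 XOR 1101 = 0010
  pos 4: 1010 XOR 1101 = 0111
  pos 5: 1110 XOR 1101 = 0011
  pos 7: 1110 XOR 1101 = 0011
  pos 9: 1101 XOR 1101 = 0000
Remainder = 000 (zero — the frame passes the CRC check).

000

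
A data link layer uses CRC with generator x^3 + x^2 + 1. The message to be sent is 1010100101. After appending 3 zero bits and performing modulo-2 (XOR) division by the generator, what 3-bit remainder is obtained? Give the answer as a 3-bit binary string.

Append 3 zeros: 1010100101000. Divide by 1101 (XOR where the leading bit is 1):
  pos 0: 1010 XOR 1101 = 0111
  pos 1: 1111 XOR 1101 = 0010
  pos 3: 1000 XOR 1101 = 0101
  pos 4: 1011 XOR 1101 = 0110
  pos 5: 1100 XOR 1101 = 0001
  pos 8: 1100 XOR 1101 = 0001
Remainder (last 3 bits) = 010. This is the CRC / FCS.

010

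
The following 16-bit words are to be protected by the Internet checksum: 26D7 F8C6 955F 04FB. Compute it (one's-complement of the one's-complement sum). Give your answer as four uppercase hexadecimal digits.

One's-complement addition (fold any carry out of bit 15 back into bit 0):
  0x26D7 + 0xF8C6 = 0x11F9D → wrap carry → 0x1F9E
  0x1F9E + 0x955F = 0x0B4FD
  0xB4FD + 0x04FB = 0x0B9F8
One's-complement sum = 0xB9F8.
Checksum = ~0xB9F8 & 0xFFFF = 0x4607.

4607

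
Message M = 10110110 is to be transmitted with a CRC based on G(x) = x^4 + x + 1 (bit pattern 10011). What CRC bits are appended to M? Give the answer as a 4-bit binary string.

1011

Append 4 zeros: 101101100000. Divide by 10011 (XOR where the leading bit is 1):
  pos 0: 10110 XOR 10011 = 00101
  pos 2: 10111 XOR 10011 = 00100
  pos 4: 10000 XOR 10011 = 00011
  pos 7: 11000 XOR 10011 = 01011
Remainder (last 4 bits) = 1011. This is the CRC / FCS.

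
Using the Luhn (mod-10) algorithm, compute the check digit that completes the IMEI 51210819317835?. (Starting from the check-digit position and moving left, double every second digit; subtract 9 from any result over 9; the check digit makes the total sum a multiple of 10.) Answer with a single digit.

9

Partial digits right→left: 5 3 8 7 1 3 9 1 8 0 1 2 1 5
Double every second digit counting from the check-digit position (so the 1st, 3rd, 5th, ... of the partial from the right).
  doubled (with −9 where >9): 1 7 2 9 7 2 2 → sum 30
  kept as-is: 3 7 3 1 0 2 5 → sum 21
Total = 30 + 21 = 51.
Check digit = (10 − (51 mod 10)) mod 10 = 9.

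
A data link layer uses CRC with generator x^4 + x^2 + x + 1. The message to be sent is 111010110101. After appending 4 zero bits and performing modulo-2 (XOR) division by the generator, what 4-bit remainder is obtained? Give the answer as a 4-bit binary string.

0101

Append 4 zeros: 1110101101010000. Divide by 10111 (XOR where the leading bit is 1):
  pos 0: 11101 XOR 10111 = 01010
  pos 1: 10100 XOR 10111 = 00011
  pos 4: 11110 XOR 10111 = 01001
  pos 5: 10011 XOR 10111 = 00100
  pos 7: 10001 XOR 10111 = 00110
  pos 9: 11000 XOR 10111 = 01111
  pos 10: 11110 XOR 10111 = 01001
  pos 11: 10010 XOR 10111 = 00101
Remainder (last 4 bits) = 0101. This is the CRC / FCS.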